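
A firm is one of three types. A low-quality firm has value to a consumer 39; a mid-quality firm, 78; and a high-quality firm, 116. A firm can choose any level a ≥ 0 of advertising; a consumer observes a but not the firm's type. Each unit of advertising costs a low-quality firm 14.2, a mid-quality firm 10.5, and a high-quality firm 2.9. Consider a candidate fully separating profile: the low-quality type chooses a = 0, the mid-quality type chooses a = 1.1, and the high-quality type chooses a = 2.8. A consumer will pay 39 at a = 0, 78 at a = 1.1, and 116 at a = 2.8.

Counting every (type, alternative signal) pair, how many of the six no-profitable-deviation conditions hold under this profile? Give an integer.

Low-quality (own payoff 39): to a=1.1 gives 78 − 14.2×1.1 = 62.38 → profitable ✗; to a=2.8 gives 116 − 14.2×2.8 = 76.24 → profitable ✗.
Mid-quality (own payoff 78 − 10.5×1.1 = 66.45): to a=0 gives 39 → no gain ✓; to a=2.8 gives 116 − 10.5×2.8 = 86.6 → profitable ✗.
High-quality (own payoff 116 − 2.9×2.8 = 107.88): to a=0 gives 39 → no gain ✓; to a=1.1 gives 78 − 2.9×1.1 = 74.81 → no gain ✓.
3 of the 6 constraints hold; not an equilibrium.

3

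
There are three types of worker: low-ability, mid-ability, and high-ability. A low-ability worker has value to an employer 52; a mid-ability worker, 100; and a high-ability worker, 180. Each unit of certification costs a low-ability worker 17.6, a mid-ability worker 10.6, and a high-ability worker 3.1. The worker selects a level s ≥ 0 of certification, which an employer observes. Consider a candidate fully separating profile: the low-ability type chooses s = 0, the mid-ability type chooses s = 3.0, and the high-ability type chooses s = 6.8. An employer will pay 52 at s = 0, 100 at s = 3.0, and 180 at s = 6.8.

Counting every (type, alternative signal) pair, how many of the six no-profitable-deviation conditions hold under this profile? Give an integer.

4

Low-ability (own payoff 52): to s=3.0 gives 100 − 17.6×3.0 = 47.2 → no gain ✓; to s=6.8 gives 180 − 17.6×6.8 = 60.32 → profitable ✗.
Mid-ability (own payoff 100 − 10.6×3.0 = 68.2): to s=0 gives 52 → no gain ✓; to s=6.8 gives 180 − 10.6×6.8 = 107.92 → profitable ✗.
High-ability (own payoff 180 − 3.1×6.8 = 158.92): to s=0 gives 52 → no gain ✓; to s=3.0 gives 100 − 3.1×3.0 = 90.7 → no gain ✓.
4 of the 6 constraints hold; not an equilibrium.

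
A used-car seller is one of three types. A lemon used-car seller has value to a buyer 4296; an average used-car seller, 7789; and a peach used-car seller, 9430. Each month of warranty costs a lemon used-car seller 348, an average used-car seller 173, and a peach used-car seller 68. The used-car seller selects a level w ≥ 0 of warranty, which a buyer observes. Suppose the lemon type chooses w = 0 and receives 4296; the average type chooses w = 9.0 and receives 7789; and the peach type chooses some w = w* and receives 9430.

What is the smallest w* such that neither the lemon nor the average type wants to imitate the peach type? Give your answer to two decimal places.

18.49

Average type (on-path payoff 7789 − 173×9.0 = 6232) won't mimic when 6232 ≥ 9430 − 173·w*, i.e. w* ≥ 18.49.
Lemon type (on-path payoff 4296) won't mimic when 4296 ≥ 9430 − 348·w*, i.e. w* ≥ 14.75.
Both must hold, so w* = max(14.75, 18.49) = 18.49. The average type's constraint binds.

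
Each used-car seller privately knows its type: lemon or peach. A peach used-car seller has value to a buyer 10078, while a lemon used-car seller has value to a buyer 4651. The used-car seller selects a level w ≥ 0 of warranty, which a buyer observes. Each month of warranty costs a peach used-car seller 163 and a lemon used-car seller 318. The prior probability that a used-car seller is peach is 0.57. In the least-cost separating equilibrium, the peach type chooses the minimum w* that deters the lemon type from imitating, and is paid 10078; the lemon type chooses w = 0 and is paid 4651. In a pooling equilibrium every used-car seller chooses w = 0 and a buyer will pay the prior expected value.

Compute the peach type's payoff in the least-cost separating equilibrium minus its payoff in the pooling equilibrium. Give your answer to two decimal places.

Least-cost separating signal: w* solves 4651 = 10078 − 318·w*, so w* = (10078 − 4651)/318 ≈ 17.0660.
Peach type's separating payoff: 10078 − 163 × w* = 10078 − 163 × (10078 − 4651)/318 = 10078 − 884601/318 ≈ 7296.2358.
Pooling payoff: 0.57 × 10078 + 0.43 × 4651 = 7744.39.
Difference: 7296.2358 − 7744.39 = -448.1542, i.e. -448.15 to two decimal places.
The peach type would prefer the pooling outcome.

-448.15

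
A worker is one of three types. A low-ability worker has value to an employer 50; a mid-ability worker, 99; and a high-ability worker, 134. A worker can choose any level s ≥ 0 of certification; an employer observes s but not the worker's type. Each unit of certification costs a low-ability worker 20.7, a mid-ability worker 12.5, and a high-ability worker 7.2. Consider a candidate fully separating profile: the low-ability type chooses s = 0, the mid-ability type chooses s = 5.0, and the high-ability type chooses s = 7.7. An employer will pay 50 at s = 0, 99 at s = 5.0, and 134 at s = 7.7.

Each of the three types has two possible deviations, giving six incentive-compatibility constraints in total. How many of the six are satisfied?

Low-ability (own payoff 50): to s=5.0 gives 99 − 20.7×5.0 = -4.5 → no gain ✓; to s=7.7 gives 134 − 20.7×7.7 = -25.39 → no gain ✓.
High-ability (own payoff 134 − 7.2×7.7 = 78.56): to s=0 gives 50 → no gain ✓; to s=5.0 gives 99 − 7.2×5.0 = 63 → no gain ✓.
Mid-ability (own payoff 99 − 12.5×5.0 = 36.5): to s=0 gives 50 → profitable ✗; to s=7.7 gives 134 − 12.5×7.7 = 37.75 → profitable ✗.
4 of the 6 constraints hold; not an equilibrium.

4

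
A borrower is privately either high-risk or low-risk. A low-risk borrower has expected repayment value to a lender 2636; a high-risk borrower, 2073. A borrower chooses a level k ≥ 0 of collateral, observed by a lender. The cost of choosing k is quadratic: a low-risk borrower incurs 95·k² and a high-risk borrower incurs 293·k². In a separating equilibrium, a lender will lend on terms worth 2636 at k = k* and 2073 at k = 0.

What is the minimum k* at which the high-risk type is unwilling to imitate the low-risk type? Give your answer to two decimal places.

1.39

The high-risk type at k = 0 receives 2073; imitating at k* yields 2636 − 293·k*².
Indifference: 2073 = 2636 − 293·k*², so k*² = (2636 − 2073) / 293 ≈ 1.9215.
k* = √1.9215 ≈ 1.39.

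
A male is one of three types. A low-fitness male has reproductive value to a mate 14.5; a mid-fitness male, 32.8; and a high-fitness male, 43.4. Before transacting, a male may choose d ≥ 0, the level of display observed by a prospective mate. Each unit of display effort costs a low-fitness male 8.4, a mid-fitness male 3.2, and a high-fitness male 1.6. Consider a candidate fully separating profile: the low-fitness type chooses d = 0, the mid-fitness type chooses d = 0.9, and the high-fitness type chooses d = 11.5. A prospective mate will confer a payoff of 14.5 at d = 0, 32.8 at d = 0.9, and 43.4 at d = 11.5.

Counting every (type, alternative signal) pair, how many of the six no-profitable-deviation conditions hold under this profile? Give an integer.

Low-fitness (own payoff 14.5): to d=0.9 gives 32.8 − 8.4×0.9 = 25.24 → profitable ✗; to d=11.5 gives 43.4 − 8.4×11.5 = -53.2 → no gain ✓.
High-fitness (own payoff 43.4 − 1.6×11.5 = 25): to d=0 gives 14.5 → no gain ✓; to d=0.9 gives 32.8 − 1.6×0.9 = 31.36 → profitable ✗.
Mid-fitness (own payoff 32.8 − 3.2×0.9 = 29.92): to d=0 gives 14.5 → no gain ✓; to d=11.5 gives 43.4 − 3.2×11.5 = 6.6 → no gain ✓.
4 of the 6 constraints hold; not an equilibrium.

4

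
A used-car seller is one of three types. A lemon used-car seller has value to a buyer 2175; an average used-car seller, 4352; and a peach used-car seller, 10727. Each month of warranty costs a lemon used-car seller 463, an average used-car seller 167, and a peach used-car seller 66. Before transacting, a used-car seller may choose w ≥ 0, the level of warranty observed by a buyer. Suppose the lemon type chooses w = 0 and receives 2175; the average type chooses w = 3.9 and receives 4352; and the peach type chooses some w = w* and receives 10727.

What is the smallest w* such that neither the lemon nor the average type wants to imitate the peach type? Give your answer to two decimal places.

42.07

Lemon type (on-path payoff 2175) won't mimic when 2175 ≥ 10727 − 463·w*, i.e. w* ≥ 18.47.
Average type (on-path payoff 4352 − 167×3.9 = 3700.7) won't mimic when 3700.7 ≥ 10727 − 167·w*, i.e. w* ≥ 42.07.
Both must hold, so w* = max(18.47, 42.07) = 42.07. The average type's constraint binds.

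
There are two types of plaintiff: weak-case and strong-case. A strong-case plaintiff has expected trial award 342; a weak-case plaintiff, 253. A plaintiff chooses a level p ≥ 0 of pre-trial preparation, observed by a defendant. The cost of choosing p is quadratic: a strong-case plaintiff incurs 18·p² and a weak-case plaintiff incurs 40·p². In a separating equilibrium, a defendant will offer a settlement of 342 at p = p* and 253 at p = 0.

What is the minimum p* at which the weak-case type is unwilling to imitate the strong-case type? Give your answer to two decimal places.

1.49

The weak-case type at p = 0 receives 253; imitating at p* yields 342 − 40·p*².
Indifference: 253 = 342 − 40·p*², so p*² = (342 − 253) / 40 = 2.225.
p* = √2.225 ≈ 1.49.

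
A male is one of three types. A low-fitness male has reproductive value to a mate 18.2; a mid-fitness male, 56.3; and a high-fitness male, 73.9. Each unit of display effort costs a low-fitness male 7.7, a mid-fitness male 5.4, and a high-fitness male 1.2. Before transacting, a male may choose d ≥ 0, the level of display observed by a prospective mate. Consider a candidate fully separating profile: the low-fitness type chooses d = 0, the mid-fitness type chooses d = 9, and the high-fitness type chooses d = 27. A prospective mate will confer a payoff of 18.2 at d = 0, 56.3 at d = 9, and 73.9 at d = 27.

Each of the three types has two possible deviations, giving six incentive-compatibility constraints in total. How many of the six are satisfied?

Low-fitness (own payoff 18.2): to d=9 gives 56.3 − 7.7×9 = -13 → no gain ✓; to d=27 gives 73.9 − 7.7×27 = -134 → no gain ✓.
Mid-fitness (own payoff 56.3 − 5.4×9 = 7.7): to d=0 gives 18.2 → profitable ✗; to d=27 gives 73.9 − 5.4×27 = -71.9 → no gain ✓.
High-fitness (own payoff 73.9 − 1.2×27 = 41.5): to d=0 gives 18.2 → no gain ✓; to d=9 gives 56.3 − 1.2×9 = 45.5 → profitable ✗.
4 of the 6 constraints hold; not an equilibrium.

4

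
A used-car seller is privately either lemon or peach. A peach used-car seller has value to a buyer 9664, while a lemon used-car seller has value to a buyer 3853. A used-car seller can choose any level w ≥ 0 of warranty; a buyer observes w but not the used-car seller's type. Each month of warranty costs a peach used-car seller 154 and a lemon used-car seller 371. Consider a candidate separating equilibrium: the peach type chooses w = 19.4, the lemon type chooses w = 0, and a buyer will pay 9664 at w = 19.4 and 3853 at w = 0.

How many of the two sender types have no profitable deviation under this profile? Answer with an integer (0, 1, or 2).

Lemon type: stay at 0 → 3853; mimic → 9664 − 371 × 19.4 = 2466.6. IC holds (3853 ≥ 2466.6).
Peach type: signal → 9664 − 154 × 19.4 = 6676.4; deviate to 0 → 3853. IC holds (6676.4 ≥ 3853).
2 of 2 constraints hold, so this is a separating equilibrium.

2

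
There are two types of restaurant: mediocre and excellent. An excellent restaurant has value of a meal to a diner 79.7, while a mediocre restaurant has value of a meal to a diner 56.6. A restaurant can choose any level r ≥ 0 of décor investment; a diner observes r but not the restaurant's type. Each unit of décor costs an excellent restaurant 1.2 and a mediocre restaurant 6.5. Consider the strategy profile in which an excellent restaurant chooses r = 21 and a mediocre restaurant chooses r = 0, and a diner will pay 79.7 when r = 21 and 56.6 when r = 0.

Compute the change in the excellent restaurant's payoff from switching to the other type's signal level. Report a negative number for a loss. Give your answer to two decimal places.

2.10

Playing r = 21 the excellent restaurant receives 79.7 − 1.2 × 21 = 54.5.
Deviating to r = 0 yields 56.6 instead.
Gain from deviating: 56.6 − 54.5 = 2.10.
The gain is positive, so the excellent type's incentive-compatibility constraint is violated — this profile is not a separating equilibrium.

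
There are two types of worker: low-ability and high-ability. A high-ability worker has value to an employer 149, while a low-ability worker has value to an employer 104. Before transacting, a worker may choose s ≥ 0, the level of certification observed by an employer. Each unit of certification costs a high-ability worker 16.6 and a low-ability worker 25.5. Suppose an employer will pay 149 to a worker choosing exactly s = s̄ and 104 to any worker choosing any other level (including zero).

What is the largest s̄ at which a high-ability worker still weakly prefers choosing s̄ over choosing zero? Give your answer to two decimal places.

2.71

Choosing s̄ yields the high-ability type 149 − 16.6·s̄; choosing zero yields 104.
The high-ability type is indifferent at 149 − 16.6·s̄ = 104, i.e. s̄ = (149 − 104) / 16.6 ≈ 2.71.
For any s̄ above 2.71 the high-ability type would rather pool at zero, so separation collapses.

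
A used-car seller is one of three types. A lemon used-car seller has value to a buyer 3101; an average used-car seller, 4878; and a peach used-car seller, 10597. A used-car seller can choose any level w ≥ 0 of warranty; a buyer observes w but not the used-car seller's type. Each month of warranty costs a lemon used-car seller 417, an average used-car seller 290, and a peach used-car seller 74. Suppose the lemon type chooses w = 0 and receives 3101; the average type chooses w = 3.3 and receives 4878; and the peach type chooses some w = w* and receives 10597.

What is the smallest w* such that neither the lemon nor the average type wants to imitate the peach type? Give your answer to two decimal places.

Average type (on-path payoff 4878 − 290×3.3 = 3921) won't mimic when 3921 ≥ 10597 − 290·w*, i.e. w* ≥ 23.02.
Lemon type (on-path payoff 3101) won't mimic when 3101 ≥ 10597 − 417·w*, i.e. w* ≥ 17.98.
Both must hold, so w* = max(17.98, 23.02) = 23.02. The average type's constraint binds.

23.02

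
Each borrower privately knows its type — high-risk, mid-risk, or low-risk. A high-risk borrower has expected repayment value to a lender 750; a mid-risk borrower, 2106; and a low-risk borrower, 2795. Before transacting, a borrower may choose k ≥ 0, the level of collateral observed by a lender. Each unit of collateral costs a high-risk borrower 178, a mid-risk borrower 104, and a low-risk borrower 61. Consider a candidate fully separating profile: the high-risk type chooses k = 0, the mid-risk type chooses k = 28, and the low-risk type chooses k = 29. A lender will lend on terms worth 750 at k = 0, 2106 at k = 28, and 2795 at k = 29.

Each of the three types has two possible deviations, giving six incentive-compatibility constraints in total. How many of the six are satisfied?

Low-risk (own payoff 2795 − 61×29 = 1026): to k=0 gives 750 → no gain ✓; to k=28 gives 2106 − 61×28 = 398 → no gain ✓.
High-risk (own payoff 750): to k=28 gives 2106 − 178×28 = -2878 → no gain ✓; to k=29 gives 2795 − 178×29 = -2367 → no gain ✓.
Mid-risk (own payoff 2106 − 104×28 = -806): to k=0 gives 750 → profitable ✗; to k=29 gives 2795 − 104×29 = -221 → profitable ✗.
4 of the 6 constraints hold; not an equilibrium.

4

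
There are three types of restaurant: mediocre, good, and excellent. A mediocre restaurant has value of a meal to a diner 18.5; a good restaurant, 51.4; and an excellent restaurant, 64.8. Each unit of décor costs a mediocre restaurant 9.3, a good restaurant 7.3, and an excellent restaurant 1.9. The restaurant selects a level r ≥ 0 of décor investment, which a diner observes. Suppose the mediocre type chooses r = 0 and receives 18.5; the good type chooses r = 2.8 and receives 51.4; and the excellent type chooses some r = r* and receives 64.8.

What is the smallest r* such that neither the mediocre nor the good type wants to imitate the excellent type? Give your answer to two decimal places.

4.98

Good type (on-path payoff 51.4 − 7.3×2.8 = 30.96) won't mimic when 30.96 ≥ 64.8 − 7.3·r*, i.e. r* ≥ 4.64.
Mediocre type (on-path payoff 18.5) won't mimic when 18.5 ≥ 64.8 − 9.3·r*, i.e. r* ≥ 4.98.
Both must hold, so r* = max(4.98, 4.64) = 4.98. The mediocre type's constraint binds.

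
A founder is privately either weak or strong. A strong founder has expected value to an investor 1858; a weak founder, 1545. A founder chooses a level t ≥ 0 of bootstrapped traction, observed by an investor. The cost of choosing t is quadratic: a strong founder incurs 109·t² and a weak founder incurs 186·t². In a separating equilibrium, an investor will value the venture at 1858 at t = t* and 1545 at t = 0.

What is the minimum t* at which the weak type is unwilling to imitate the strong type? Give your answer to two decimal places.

The weak type at t = 0 receives 1545; imitating at t* yields 1858 − 186·t*².
Indifference: 1545 = 1858 − 186·t*², so t*² = (1858 − 1545) / 186 ≈ 1.6828.
t* = √1.6828 ≈ 1.30.

1.30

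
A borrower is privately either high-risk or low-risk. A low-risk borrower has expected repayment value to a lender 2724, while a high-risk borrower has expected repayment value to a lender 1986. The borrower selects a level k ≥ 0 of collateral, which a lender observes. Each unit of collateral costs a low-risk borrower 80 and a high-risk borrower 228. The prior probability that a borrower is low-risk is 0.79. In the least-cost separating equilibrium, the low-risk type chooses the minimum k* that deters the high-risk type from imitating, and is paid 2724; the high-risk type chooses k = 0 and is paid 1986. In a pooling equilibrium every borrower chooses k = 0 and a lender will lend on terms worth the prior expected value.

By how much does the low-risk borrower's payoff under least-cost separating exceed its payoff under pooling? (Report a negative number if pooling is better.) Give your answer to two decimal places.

-103.97

Least-cost separating signal: k* solves 1986 = 2724 − 228·k*, so k* = (2724 − 1986)/228 ≈ 3.2368.
Low-risk type's separating payoff: 2724 − 80 × k* = 2724 − 80 × (2724 − 1986)/228 = 2724 − 59040/228 ≈ 2465.0526.
Pooling payoff: 0.79 × 2724 + 0.21 × 1986 = 2569.02.
Difference: 2465.0526 − 2569.02 = -103.9674, i.e. -103.97 to two decimal places.
The low-risk type would prefer the pooling outcome.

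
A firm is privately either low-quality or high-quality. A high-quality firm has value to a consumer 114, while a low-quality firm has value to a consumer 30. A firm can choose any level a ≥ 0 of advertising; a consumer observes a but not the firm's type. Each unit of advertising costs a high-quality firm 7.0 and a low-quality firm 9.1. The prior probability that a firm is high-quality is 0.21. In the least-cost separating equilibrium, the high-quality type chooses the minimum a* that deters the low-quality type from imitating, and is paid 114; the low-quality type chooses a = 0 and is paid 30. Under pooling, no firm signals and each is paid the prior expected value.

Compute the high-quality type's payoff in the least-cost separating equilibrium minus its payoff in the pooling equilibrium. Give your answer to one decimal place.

1.7

Least-cost separating signal: a* solves 30 = 114 − 9.1·a*, so a* = (114 − 30)/9.1 ≈ 9.2308.
High-quality type's separating payoff: 114 − 7.0 × a* = 114 − 7.0 × (114 − 30)/9.1 = 114 − 588/9.1 ≈ 49.385.
Pooling payoff: 0.21 × 114 + 0.79 × 30 = 47.64.
Difference: 49.385 − 47.64 = 1.745, i.e. 1.7 to one decimal place.
The high-quality type prefers to separate.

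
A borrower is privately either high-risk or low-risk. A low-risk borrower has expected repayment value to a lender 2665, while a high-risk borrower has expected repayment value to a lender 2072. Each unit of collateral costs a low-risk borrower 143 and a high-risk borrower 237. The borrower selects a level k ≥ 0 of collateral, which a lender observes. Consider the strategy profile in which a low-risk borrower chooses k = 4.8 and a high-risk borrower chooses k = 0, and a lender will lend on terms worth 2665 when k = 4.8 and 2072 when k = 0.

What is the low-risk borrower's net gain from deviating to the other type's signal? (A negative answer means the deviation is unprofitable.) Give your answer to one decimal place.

93.4

Playing k = 4.8 the low-risk borrower receives 2665 − 143 × 4.8 = 1978.6.
Deviating to k = 0 yields 2072 instead.
Gain from deviating: 2072 − 1978.6 = 93.4.
The gain is positive, so the low-risk type's incentive-compatibility constraint is violated — this profile is not a separating equilibrium.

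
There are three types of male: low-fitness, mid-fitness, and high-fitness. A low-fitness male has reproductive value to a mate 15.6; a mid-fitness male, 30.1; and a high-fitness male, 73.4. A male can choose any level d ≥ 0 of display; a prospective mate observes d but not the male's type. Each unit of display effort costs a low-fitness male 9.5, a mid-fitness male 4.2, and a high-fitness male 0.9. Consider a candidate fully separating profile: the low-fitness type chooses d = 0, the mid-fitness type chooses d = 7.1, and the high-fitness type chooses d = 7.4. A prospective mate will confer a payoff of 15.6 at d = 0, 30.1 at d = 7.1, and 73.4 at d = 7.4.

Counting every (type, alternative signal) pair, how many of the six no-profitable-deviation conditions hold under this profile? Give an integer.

4

Mid-fitness (own payoff 30.1 − 4.2×7.1 = 0.28): to d=0 gives 15.6 → profitable ✗; to d=7.4 gives 73.4 − 4.2×7.4 = 42.32 → profitable ✗.
High-fitness (own payoff 73.4 − 0.9×7.4 = 66.74): to d=0 gives 15.6 → no gain ✓; to d=7.1 gives 30.1 − 0.9×7.1 = 23.71 → no gain ✓.
Low-fitness (own payoff 15.6): to d=7.1 gives 30.1 − 9.5×7.1 = -37.35 → no gain ✓; to d=7.4 gives 73.4 − 9.5×7.4 = 3.1 → no gain ✓.
4 of the 6 constraints hold; not an equilibrium.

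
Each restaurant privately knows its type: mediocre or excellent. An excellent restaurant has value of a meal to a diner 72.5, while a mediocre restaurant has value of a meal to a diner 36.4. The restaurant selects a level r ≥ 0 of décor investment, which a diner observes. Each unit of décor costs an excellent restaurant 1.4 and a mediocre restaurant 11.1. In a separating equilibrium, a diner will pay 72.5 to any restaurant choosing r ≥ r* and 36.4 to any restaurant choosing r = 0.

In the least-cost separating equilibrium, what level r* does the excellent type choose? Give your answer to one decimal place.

3.3

A mediocre restaurant choosing r = 0 receives 36.4.
Imitating at r* instead would pay 72.5 at cost 11.1·r*, netting 72.5 − 11.1·r*.
Indifference: 36.4 = 72.5 − 11.1·r*, so r* = (72.5 − 36.4) / 11.1 ≈ 3.3.
At r* the mediocre type's incentive constraint just binds; the excellent type strictly prefers r* since its per-unit cost is lower.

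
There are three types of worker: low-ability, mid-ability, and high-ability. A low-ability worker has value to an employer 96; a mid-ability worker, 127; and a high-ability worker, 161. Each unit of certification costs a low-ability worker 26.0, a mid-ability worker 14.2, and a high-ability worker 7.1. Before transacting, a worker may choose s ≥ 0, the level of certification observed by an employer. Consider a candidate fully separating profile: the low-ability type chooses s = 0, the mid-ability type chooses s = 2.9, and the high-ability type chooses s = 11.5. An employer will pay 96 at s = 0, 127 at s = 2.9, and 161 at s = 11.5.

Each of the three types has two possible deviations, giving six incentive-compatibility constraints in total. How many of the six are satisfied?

High-ability (own payoff 161 − 7.1×11.5 = 79.35): to s=0 gives 96 → profitable ✗; to s=2.9 gives 127 − 7.1×2.9 = 106.41 → profitable ✗.
Low-ability (own payoff 96): to s=2.9 gives 127 − 26.0×2.9 = 51.6 → no gain ✓; to s=11.5 gives 161 − 26.0×11.5 = -138 → no gain ✓.
Mid-ability (own payoff 127 − 14.2×2.9 = 85.82): to s=0 gives 96 → profitable ✗; to s=11.5 gives 161 − 14.2×11.5 = -2.3 → no gain ✓.
3 of the 6 constraints hold; not an equilibrium.

3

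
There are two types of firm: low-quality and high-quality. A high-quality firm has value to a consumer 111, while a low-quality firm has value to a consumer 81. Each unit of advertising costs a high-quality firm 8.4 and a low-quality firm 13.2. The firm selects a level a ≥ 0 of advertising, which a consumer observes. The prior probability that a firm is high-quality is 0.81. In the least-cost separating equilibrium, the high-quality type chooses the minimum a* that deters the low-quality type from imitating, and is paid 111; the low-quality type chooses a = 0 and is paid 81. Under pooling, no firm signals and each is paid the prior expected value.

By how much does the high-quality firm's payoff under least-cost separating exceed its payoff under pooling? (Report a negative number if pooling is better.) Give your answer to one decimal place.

-13.4

Least-cost separating signal: a* solves 81 = 111 − 13.2·a*, so a* = (111 − 81)/13.2 ≈ 2.2727.
High-quality type's separating payoff: 111 − 8.4 × a* = 111 − 8.4 × (111 − 81)/13.2 = 111 − 252/13.2 ≈ 91.909.
Pooling payoff: 0.81 × 111 + 0.19 × 81 = 105.3.
Difference: 91.909 − 105.3 = -13.391, i.e. -13.4 to one decimal place.
The high-quality type would prefer the pooling outcome.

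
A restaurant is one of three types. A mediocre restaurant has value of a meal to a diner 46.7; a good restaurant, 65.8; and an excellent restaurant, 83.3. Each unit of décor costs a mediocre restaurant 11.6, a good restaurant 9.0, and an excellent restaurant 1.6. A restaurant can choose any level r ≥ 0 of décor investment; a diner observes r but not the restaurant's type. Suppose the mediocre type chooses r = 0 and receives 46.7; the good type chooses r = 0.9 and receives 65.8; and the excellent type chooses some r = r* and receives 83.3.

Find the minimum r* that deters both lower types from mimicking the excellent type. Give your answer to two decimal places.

Mediocre type (on-path payoff 46.7) won't mimic when 46.7 ≥ 83.3 − 11.6·r*, i.e. r* ≥ 3.16.
Good type (on-path payoff 65.8 − 9.0×0.9 = 57.7) won't mimic when 57.7 ≥ 83.3 − 9.0·r*, i.e. r* ≥ 2.84.
Both must hold, so r* = max(3.16, 2.84) = 3.16. The mediocre type's constraint binds.

3.16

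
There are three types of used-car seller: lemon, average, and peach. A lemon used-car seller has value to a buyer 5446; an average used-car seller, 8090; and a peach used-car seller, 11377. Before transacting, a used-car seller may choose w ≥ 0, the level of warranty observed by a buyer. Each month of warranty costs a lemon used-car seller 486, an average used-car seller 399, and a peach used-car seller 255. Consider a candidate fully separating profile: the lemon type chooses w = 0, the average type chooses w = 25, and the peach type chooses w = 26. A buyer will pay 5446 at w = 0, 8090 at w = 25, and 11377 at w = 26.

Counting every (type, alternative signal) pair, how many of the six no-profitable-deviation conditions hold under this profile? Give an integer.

3

Average (own payoff 8090 − 399×25 = -1885): to w=0 gives 5446 → profitable ✗; to w=26 gives 11377 − 399×26 = 1003 → profitable ✗.
Lemon (own payoff 5446): to w=25 gives 8090 − 486×25 = -4060 → no gain ✓; to w=26 gives 11377 − 486×26 = -1259 → no gain ✓.
Peach (own payoff 11377 − 255×26 = 4747): to w=0 gives 5446 → profitable ✗; to w=25 gives 8090 − 255×25 = 1715 → no gain ✓.
3 of the 6 constraints hold; not an equilibrium.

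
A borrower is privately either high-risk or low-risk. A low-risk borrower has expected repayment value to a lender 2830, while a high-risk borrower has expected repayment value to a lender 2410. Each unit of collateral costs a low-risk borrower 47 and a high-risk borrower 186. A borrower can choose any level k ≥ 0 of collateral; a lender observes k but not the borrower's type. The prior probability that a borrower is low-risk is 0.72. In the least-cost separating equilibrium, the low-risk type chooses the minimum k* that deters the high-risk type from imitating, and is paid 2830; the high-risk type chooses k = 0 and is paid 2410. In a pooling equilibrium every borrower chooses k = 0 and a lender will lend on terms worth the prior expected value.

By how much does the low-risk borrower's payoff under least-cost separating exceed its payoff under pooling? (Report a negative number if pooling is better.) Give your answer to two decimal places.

Least-cost separating signal: k* solves 2410 = 2830 − 186·k*, so k* = (2830 − 2410)/186 ≈ 2.2581.
Low-risk type's separating payoff: 2830 − 47 × k* = 2830 − 47 × (2830 − 2410)/186 = 2830 − 19740/186 ≈ 2723.8710.
Pooling payoff: 0.72 × 2830 + 0.28 × 2410 = 2712.4.
Difference: 2723.8710 − 2712.4 = 11.471, i.e. 11.47 to two decimal places.
The low-risk type prefers to separate.

11.47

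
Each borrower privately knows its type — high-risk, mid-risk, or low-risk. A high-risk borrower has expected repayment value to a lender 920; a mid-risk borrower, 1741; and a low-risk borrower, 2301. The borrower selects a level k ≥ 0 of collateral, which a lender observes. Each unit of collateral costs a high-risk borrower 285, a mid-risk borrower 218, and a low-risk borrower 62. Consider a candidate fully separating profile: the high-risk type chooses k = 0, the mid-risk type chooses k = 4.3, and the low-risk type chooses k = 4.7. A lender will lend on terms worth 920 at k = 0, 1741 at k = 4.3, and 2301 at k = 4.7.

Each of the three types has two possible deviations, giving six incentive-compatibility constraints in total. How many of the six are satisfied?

High-risk (own payoff 920): to k=4.3 gives 1741 − 285×4.3 = 515.5 → no gain ✓; to k=4.7 gives 2301 − 285×4.7 = 961.5 → profitable ✗.
Mid-risk (own payoff 1741 − 218×4.3 = 803.6): to k=0 gives 920 → profitable ✗; to k=4.7 gives 2301 − 218×4.7 = 1276.4 → profitable ✗.
Low-risk (own payoff 2301 − 62×4.7 = 2009.6): to k=0 gives 920 → no gain ✓; to k=4.3 gives 1741 − 62×4.3 = 1474.4 → no gain ✓.
3 of the 6 constraints hold; not an equilibrium.

3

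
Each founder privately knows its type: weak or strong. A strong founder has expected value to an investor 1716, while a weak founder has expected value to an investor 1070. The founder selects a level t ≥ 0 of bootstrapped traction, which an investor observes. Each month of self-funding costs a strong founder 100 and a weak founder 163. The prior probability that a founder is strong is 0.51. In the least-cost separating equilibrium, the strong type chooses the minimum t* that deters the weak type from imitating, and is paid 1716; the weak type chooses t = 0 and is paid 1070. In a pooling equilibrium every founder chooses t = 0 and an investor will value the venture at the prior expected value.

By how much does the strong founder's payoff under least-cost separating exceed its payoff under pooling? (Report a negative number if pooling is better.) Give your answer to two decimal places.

-79.78

Least-cost separating signal: t* solves 1070 = 1716 − 163·t*, so t* = (1716 − 1070)/163 ≈ 3.9632.
Strong type's separating payoff: 1716 − 100 × t* = 1716 − 100 × (1716 − 1070)/163 = 1716 − 64600/163 ≈ 1319.6810.
Pooling payoff: 0.51 × 1716 + 0.49 × 1070 = 1399.46.
Difference: 1319.6810 − 1399.46 = -79.779, i.e. -79.78 to two decimal places.
The strong type would prefer the pooling outcome.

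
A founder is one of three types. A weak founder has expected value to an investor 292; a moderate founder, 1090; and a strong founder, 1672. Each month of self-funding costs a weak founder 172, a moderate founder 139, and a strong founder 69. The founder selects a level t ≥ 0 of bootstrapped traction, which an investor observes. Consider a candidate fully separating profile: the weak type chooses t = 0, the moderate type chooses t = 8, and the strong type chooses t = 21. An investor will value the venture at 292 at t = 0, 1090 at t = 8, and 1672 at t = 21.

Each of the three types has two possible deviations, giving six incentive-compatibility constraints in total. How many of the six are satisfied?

Weak (own payoff 292): to t=8 gives 1090 − 172×8 = -286 → no gain ✓; to t=21 gives 1672 − 172×21 = -1940 → no gain ✓.
Moderate (own payoff 1090 − 139×8 = -22): to t=0 gives 292 → profitable ✗; to t=21 gives 1672 − 139×21 = -1247 → no gain ✓.
Strong (own payoff 1672 − 69×21 = 223): to t=0 gives 292 → profitable ✗; to t=8 gives 1090 − 69×8 = 538 → profitable ✗.
3 of the 6 constraints hold; not an equilibrium.

3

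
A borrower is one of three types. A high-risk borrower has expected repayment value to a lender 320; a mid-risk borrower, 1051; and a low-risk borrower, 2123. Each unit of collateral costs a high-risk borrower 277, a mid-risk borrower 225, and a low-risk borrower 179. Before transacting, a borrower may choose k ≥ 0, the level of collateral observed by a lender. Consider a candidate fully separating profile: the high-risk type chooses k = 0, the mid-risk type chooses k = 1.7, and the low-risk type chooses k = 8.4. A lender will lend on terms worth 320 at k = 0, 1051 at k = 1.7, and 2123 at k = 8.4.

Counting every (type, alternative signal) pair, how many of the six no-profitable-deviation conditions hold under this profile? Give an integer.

High-risk (own payoff 320): to k=1.7 gives 1051 − 277×1.7 = 580.1 → profitable ✗; to k=8.4 gives 2123 − 277×8.4 = -203.8 → no gain ✓.
Mid-risk (own payoff 1051 − 225×1.7 = 668.5): to k=0 gives 320 → no gain ✓; to k=8.4 gives 2123 − 225×8.4 = 233 → no gain ✓.
Low-risk (own payoff 2123 − 179×8.4 = 619.4): to k=0 gives 320 → no gain ✓; to k=1.7 gives 1051 − 179×1.7 = 746.7 → profitable ✗.
4 of the 6 constraints hold; not an equilibrium.

4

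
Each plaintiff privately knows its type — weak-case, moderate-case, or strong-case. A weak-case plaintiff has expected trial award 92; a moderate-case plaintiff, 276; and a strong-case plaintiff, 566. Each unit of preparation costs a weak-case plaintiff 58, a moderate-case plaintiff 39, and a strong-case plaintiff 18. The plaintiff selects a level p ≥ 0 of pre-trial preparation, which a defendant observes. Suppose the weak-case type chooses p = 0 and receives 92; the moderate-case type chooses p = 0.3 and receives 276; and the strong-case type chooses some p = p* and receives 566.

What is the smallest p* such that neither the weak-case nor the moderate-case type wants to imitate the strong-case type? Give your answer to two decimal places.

Weak-case type (on-path payoff 92) won't mimic when 92 ≥ 566 − 58·p*, i.e. p* ≥ 8.17.
Moderate-case type (on-path payoff 276 − 39×0.3 = 264.3) won't mimic when 264.3 ≥ 566 − 39·p*, i.e. p* ≥ 7.74.
Both must hold, so p* = max(8.17, 7.74) = 8.17. The weak-case type's constraint binds.

8.17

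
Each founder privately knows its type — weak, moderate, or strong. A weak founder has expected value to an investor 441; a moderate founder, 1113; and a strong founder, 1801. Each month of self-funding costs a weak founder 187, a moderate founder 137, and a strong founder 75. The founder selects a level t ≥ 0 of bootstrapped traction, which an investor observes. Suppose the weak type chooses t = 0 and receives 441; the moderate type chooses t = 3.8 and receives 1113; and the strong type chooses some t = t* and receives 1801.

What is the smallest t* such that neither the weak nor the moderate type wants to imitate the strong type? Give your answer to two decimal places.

Weak type (on-path payoff 441) won't mimic when 441 ≥ 1801 − 187·t*, i.e. t* ≥ 7.27.
Moderate type (on-path payoff 1113 − 137×3.8 = 592.4) won't mimic when 592.4 ≥ 1801 − 137·t*, i.e. t* ≥ 8.82.
Both must hold, so t* = max(7.27, 8.82) = 8.82. The moderate type's constraint binds.

8.82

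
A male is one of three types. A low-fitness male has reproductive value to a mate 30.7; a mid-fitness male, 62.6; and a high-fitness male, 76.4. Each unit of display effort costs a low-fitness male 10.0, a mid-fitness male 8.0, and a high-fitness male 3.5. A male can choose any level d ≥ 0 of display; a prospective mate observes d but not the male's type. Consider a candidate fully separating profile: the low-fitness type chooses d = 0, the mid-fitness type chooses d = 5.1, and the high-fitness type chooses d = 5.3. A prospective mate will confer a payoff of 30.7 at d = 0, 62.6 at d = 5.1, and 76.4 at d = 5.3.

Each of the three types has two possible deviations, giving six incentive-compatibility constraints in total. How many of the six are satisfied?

Mid-fitness (own payoff 62.6 − 8.0×5.1 = 21.8): to d=0 gives 30.7 → profitable ✗; to d=5.3 gives 76.4 − 8.0×5.3 = 34 → profitable ✗.
High-fitness (own payoff 76.4 − 3.5×5.3 = 57.85): to d=0 gives 30.7 → no gain ✓; to d=5.1 gives 62.6 − 3.5×5.1 = 44.75 → no gain ✓.
Low-fitness (own payoff 30.7): to d=5.1 gives 62.6 − 10.0×5.1 = 11.6 → no gain ✓; to d=5.3 gives 76.4 − 10.0×5.3 = 23.4 → no gain ✓.
4 of the 6 constraints hold; not an equilibrium.

4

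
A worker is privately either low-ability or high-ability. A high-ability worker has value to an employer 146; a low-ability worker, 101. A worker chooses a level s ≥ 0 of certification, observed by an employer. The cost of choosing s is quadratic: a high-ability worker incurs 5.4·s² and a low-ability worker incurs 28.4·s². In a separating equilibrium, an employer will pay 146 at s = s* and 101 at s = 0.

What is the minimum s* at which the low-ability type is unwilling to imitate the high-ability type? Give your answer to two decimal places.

1.26

The low-ability type at s = 0 receives 101; imitating at s* yields 146 − 28.4·s*².
Indifference: 101 = 146 − 28.4·s*², so s*² = (146 − 101) / 28.4 ≈ 1.5845.
s* = √1.5845 ≈ 1.26.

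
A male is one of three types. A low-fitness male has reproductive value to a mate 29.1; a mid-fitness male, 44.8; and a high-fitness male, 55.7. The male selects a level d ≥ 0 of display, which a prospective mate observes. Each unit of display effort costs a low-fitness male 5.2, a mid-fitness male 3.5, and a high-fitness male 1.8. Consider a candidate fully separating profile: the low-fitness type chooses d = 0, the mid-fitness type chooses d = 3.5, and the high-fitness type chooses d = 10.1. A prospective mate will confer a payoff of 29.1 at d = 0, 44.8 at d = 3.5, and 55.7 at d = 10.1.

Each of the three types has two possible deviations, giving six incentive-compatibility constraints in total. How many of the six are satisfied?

Low-fitness (own payoff 29.1): to d=3.5 gives 44.8 − 5.2×3.5 = 26.6 → no gain ✓; to d=10.1 gives 55.7 − 5.2×10.1 = 3.18 → no gain ✓.
High-fitness (own payoff 55.7 − 1.8×10.1 = 37.52): to d=0 gives 29.1 → no gain ✓; to d=3.5 gives 44.8 − 1.8×3.5 = 38.5 → profitable ✗.
Mid-fitness (own payoff 44.8 − 3.5×3.5 = 32.55): to d=0 gives 29.1 → no gain ✓; to d=10.1 gives 55.7 − 3.5×10.1 = 20.35 → no gain ✓.
5 of the 6 constraints hold; not an equilibrium.

5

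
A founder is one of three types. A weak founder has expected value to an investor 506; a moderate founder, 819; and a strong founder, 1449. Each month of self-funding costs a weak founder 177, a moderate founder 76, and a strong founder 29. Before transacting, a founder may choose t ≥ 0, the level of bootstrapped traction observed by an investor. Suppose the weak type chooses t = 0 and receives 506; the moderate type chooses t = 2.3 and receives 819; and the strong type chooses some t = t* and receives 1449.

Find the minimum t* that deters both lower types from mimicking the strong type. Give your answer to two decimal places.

10.59

Moderate type (on-path payoff 819 − 76×2.3 = 644.2) won't mimic when 644.2 ≥ 1449 − 76·t*, i.e. t* ≥ 10.59.
Weak type (on-path payoff 506) won't mimic when 506 ≥ 1449 − 177·t*, i.e. t* ≥ 5.33.
Both must hold, so t* = max(5.33, 10.59) = 10.59. The moderate type's constraint binds.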